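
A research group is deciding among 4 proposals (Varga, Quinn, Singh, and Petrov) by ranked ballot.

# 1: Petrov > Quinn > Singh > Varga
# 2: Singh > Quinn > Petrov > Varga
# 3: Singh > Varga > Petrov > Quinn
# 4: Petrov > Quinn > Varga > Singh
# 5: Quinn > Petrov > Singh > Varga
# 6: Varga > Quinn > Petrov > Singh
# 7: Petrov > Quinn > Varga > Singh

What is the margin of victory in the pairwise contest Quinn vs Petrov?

1

Ballots ranking Quinn above Petrov: 3.
Ballots ranking Petrov above Quinn: 4.
Petrov wins 4–3, a margin of 1.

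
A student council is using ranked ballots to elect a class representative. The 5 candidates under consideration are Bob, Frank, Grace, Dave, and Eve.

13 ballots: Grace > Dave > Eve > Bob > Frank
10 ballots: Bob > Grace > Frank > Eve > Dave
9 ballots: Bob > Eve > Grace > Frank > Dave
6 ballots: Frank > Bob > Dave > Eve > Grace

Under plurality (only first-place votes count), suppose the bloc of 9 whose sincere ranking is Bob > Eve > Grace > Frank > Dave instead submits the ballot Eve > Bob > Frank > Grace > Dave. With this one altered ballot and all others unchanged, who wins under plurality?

First-place totals with the altered ballot: Bob 10, Frank 6, Grace 13, Dave 0, Eve 9.
The switch changes the winner from Bob to Grace.

Grace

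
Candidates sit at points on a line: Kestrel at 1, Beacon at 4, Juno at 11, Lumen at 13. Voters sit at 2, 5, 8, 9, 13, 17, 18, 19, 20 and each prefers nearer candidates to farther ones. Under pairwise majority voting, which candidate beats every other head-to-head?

Lumen

With single-peaked preferences on a line, the Condorcet winner is the candidate closest to the median voter.
The median voter (position 13) is closest to Lumen at 13.
Check: Lumen vs Beacon — voters closer to Lumen: 6 of 9.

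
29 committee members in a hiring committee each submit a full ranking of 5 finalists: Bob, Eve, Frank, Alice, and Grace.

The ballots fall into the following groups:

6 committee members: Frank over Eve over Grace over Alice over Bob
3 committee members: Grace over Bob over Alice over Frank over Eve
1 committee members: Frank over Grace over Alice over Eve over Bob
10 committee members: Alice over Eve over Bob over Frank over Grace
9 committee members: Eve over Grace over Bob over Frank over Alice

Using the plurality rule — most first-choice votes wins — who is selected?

Alice

First-place vote totals:
  Bob: 0
  Eve: 9
  Frank: 7
  Alice: 10
  Grace: 3
Alice has the most first-place votes.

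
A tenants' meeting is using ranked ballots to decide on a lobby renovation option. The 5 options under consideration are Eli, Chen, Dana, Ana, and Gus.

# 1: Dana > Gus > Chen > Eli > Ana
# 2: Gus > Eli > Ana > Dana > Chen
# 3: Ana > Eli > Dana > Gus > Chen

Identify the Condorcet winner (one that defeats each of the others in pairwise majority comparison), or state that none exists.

None — there is no Condorcet winner

Head-to-head results (3 voters total):
Eli vs Chen: Eli wins 2–1.
Eli vs Dana: Eli wins 2–1.
Eli vs Ana: Eli wins 2–1.
Eli vs Gus: Gus wins 2–1.
Chen vs Dana: Dana wins 3–0.
Chen vs Ana: Ana wins 2–1.
Chen vs Gus: Gus wins 3–0.
Dana vs Ana: Ana wins 2–1.
Dana vs Gus: Dana wins 2–1.
Ana vs Gus: Gus wins 2–1.
No candidate beats all others: Eli beats Dana beats Gus beats Eli, a majority cycle.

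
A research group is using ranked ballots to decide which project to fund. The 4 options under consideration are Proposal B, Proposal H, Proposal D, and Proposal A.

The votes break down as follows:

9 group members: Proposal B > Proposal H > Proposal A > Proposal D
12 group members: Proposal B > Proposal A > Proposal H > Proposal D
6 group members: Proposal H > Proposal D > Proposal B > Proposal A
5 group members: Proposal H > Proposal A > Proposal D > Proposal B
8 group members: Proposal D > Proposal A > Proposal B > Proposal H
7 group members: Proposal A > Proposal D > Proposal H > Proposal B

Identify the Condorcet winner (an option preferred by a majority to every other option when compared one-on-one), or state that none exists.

Head-to-head results (47 voters total):
Proposal B vs Proposal H: Proposal B wins 29–18.
Proposal B vs Proposal D: Proposal D wins 26–21.
Proposal B vs Proposal A: Proposal B wins 27–20.
Proposal H vs Proposal D: Proposal H wins 32–15.
Proposal H vs Proposal A: Proposal A wins 27–20.
Proposal D vs Proposal A: Proposal A wins 33–14.
No candidate beats all others: Proposal B beats Proposal H beats Proposal D beats Proposal B, a majority cycle.

None — there is no Condorcet winner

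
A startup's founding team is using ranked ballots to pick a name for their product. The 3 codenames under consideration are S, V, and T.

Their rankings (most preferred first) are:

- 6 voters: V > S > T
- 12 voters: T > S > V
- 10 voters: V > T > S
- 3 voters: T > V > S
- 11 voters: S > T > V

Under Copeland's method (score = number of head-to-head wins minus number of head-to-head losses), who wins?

T

Pairwise results:
  S vs V: S wins 23–19.
  S vs T: T wins 25–17.
  V vs T: T wins 26–16.
Copeland scores (wins − losses):
  S: 1 − 1 = 0
  V: 0 − 2 = -2
  T: 2 − 0 = 2
T has the best Copeland score.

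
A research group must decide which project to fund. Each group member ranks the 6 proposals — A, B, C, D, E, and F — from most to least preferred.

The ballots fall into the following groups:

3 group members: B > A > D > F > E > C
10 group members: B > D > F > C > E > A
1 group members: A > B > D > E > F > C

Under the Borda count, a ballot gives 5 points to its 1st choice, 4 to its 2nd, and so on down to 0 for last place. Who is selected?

B

Borda scores:
  A: 3·4 + 10·0 + 5 = 17
  B: 3·5 + 10·5 + 4 = 69
  C: 3·0 + 10·2 + 0 = 20
  D: 3·3 + 10·4 + 3 = 52
  E: 3·1 + 10·1 + 2 = 15
  F: 3·2 + 10·3 + 1 = 37
B has the highest total.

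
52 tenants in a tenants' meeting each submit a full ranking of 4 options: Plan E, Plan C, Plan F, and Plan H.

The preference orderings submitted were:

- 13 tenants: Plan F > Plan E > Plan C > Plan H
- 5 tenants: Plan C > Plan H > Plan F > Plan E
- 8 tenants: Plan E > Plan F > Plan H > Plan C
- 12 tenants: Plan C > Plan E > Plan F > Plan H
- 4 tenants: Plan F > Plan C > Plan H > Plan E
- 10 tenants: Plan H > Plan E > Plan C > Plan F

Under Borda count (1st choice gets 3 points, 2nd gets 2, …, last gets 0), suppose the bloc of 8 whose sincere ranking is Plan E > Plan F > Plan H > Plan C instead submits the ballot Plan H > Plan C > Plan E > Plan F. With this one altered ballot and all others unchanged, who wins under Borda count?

Plan C

Borda totals with the altered ballot: Plan E 78, Plan C 98, Plan F 68, Plan H 68.
The switch changes the winner from Plan E to Plan C.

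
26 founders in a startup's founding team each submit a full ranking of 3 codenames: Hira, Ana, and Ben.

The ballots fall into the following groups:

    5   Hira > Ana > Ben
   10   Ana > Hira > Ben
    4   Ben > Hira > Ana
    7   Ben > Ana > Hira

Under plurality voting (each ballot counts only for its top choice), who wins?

Ben

First-place vote totals:
  Hira: 5
  Ana: 10
  Ben: 11
Ben has the most first-place votes.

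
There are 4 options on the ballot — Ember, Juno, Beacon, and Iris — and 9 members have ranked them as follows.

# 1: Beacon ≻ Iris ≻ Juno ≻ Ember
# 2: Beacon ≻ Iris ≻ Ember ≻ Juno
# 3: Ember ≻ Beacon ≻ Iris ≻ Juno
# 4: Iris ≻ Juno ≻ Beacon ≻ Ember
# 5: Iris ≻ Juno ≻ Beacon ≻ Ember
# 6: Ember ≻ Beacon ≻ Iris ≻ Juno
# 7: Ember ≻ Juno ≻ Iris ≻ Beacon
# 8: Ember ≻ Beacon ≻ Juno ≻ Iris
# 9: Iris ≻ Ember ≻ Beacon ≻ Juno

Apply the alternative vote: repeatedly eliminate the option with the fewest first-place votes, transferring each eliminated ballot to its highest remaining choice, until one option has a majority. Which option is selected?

Iris

Round 1: Ember 4, Iris 3, Beacon 2, Juno 0. Juno has the fewest and is eliminated.
Round 2: Ember 4, Iris 3, Beacon 2. Beacon has the fewest and is eliminated.
Round 3: Iris 5, Ember 4. Iris has a majority.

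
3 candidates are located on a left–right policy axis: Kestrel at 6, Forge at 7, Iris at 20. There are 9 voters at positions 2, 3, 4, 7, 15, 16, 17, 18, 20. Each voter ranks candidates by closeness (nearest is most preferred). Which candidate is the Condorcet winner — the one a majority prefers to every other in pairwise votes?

With single-peaked preferences on a line, the Condorcet winner is the candidate closest to the median voter.
The median voter (position 15) is closest to Iris at 20.
Check: Iris vs Forge — voters closer to Iris: 5 of 9.

Iris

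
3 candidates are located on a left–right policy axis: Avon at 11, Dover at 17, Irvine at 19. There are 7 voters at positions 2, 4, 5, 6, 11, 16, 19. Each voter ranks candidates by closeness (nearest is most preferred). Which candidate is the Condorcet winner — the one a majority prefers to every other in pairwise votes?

Avon

With single-peaked preferences on a line, the Condorcet winner is the candidate closest to the median voter.
The median voter (position 6) is closest to Avon at 11.
Check: Avon vs Dover — voters closer to Avon: 5 of 7.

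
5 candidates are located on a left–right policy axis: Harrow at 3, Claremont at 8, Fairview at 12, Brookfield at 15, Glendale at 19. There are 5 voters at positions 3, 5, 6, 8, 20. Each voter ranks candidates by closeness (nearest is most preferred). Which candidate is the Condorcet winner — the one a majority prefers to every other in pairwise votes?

Claremont

With single-peaked preferences on a line, the Condorcet winner is the candidate closest to the median voter.
The median voter (position 6) is closest to Claremont at 8.
Check: Claremont vs Brookfield — voters closer to Claremont: 4 of 5.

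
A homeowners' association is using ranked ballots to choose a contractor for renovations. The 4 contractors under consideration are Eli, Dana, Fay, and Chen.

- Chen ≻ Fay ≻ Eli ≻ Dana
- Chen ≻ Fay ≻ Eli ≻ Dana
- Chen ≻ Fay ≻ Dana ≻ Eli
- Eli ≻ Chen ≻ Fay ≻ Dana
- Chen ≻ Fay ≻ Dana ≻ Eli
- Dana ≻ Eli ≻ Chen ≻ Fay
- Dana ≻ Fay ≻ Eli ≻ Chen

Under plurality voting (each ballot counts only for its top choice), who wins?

First-place vote totals:
  Eli: 1
  Dana: 2
  Fay: 0
  Chen: 4
Chen has the most first-place votes.

Chen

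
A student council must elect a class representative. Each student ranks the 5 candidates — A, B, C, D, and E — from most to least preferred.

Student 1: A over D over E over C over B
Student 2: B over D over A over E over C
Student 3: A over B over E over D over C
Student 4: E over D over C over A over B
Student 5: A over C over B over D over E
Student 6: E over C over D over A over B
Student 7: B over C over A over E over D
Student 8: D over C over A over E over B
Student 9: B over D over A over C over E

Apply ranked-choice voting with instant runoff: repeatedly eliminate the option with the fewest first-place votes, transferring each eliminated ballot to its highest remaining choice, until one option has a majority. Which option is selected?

Round 1: A 3, B 3, E 2, D 1, C 0. C has the fewest and is eliminated.
Round 2: A 3, B 3, E 2, D 1. D has the fewest and is eliminated.
Round 3: A 4, B 3, E 2. E has the fewest and is eliminated.
Round 4: A 6, B 3. A has a majority.

A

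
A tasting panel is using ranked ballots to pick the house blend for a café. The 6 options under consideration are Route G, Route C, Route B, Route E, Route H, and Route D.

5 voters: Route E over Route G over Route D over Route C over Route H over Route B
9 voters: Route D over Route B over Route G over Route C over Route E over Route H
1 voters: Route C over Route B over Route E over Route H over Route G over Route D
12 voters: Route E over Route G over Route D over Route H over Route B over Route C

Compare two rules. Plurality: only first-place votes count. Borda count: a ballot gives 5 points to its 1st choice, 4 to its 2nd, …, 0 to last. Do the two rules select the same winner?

Yes

Plurality first-place counts: Route G 0, Route C 1, Route B 0, Route E 17, Route H 0, Route D 9 → Route E.
Borda totals: Route G 96, Route C 33, Route B 52, Route E 97, Route H 31, Route D 96 → Route E.
The two rules agree on Route E.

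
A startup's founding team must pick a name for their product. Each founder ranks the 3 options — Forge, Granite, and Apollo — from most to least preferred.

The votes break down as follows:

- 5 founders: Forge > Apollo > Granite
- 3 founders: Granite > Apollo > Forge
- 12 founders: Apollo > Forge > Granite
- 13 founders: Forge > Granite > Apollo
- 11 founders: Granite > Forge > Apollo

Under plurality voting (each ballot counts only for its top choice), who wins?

First-place vote totals:
  Forge: 18
  Granite: 14
  Apollo: 12
Forge has the most first-place votes.

Forge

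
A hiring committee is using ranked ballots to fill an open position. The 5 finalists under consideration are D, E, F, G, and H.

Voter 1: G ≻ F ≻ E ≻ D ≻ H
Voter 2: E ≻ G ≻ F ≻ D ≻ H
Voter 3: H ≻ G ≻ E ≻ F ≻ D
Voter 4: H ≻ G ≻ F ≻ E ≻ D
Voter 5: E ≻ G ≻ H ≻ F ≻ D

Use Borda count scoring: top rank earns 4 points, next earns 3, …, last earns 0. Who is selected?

G

Borda scores:
  D: 1 + 1 + 0 + 0 + 0 = 2
  E: 2 + 4 + 2 + 1 + 4 = 13
  F: 3 + 2 + 1 + 2 + 1 = 9
  G: 4 + 3 + 3 + 3 + 3 = 16
  H: 0 + 0 + 4 + 4 + 2 = 10
G has the highest total.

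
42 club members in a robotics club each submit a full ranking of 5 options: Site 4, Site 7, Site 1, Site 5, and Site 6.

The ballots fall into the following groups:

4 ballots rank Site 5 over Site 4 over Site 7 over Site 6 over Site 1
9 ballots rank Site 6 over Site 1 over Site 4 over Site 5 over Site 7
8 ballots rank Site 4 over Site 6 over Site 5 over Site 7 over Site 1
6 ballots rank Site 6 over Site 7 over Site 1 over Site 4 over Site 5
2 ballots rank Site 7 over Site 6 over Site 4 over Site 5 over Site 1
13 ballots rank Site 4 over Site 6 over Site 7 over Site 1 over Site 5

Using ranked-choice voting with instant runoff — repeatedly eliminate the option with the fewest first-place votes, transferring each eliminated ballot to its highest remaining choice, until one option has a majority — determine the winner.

Site 4

Round 1: Site 4 21, Site 6 15, Site 5 4, Site 7 2, Site 1 0. Site 1 has the fewest and is eliminated.
Round 2: Site 4 21, Site 6 15, Site 5 4, Site 7 2. Site 7 has the fewest and is eliminated.
Round 3: Site 4 21, Site 6 17, Site 5 4. Site 5 has the fewest and is eliminated.
Round 4: Site 4 25, Site 6 17. Site 4 has a majority.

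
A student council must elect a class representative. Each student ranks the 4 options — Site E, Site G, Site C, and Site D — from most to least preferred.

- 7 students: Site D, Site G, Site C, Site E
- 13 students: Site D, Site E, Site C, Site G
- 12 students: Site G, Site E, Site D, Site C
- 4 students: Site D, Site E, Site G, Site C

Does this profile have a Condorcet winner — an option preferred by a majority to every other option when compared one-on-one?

Yes

Head-to-head results (36 voters total):
Site E vs Site G: Site G wins 19–17.
Site E vs Site C: Site E wins 29–7.
Site E vs Site D: Site D wins 24–12.
Site G vs Site C: Site G wins 23–13.
Site G vs Site D: Site D wins 24–12.
Site C vs Site D: Site D wins 36–0.
Site D beats each rival — Site E (24–12), Site G (24–12), Site C (36–0) — so Site D is the Condorcet winner.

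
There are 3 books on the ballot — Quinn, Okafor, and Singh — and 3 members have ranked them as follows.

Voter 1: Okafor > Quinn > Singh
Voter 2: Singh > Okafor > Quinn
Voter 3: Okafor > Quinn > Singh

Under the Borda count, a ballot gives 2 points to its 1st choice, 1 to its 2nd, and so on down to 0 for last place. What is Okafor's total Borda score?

5

Borda scores:
  Quinn: 1 + 0 + 1 = 2
  Okafor: 2 + 1 + 2 = 5
  Singh: 0 + 2 + 0 = 2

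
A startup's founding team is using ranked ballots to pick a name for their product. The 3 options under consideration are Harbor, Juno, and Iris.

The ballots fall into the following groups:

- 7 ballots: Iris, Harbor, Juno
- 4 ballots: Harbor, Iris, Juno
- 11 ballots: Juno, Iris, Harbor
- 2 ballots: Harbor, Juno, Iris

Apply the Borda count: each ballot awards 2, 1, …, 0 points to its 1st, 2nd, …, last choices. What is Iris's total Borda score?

29

Borda scores:
  Harbor: 7·1 + 4·2 + 11·0 + 2·2 = 19
  Juno: 7·0 + 4·0 + 11·2 + 2·1 = 24
  Iris: 7·2 + 4·1 + 11·1 + 2·0 = 29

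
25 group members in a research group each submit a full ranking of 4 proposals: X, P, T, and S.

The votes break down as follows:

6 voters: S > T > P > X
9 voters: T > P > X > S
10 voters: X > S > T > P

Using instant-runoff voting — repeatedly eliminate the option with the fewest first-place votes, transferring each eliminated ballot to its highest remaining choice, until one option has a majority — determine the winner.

Round 1: X 10, T 9, S 6, P 0. P has the fewest and is eliminated.
Round 2: X 10, T 9, S 6. S has the fewest and is eliminated.
Round 3: T 15, X 10. T has a majority.

T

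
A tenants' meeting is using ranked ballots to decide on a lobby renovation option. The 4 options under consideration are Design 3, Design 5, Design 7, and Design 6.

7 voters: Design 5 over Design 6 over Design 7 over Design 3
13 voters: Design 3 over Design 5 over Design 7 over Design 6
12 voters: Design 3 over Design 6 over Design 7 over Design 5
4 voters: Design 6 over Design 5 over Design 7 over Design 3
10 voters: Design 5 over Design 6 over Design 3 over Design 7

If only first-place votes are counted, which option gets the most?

Design 3

First-place vote totals:
  Design 3: 25
  Design 5: 17
  Design 7: 0
  Design 6: 4
Design 3 has the most first-place votes.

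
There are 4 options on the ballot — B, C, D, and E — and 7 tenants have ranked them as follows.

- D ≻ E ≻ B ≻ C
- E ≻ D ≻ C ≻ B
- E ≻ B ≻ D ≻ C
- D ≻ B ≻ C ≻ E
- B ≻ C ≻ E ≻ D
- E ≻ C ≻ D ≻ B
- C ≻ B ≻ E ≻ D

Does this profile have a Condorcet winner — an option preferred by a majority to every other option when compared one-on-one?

Yes

Head-to-head results (7 voters total):
B vs C: B wins 4–3.
B vs D: D wins 4–3.
B vs E: E wins 4–3.
C vs D: D wins 4–3.
C vs E: E wins 4–3.
D vs E: E wins 5–2.
E beats each rival — B (4–3), C (4–3), D (5–2) — so E is the Condorcet winner.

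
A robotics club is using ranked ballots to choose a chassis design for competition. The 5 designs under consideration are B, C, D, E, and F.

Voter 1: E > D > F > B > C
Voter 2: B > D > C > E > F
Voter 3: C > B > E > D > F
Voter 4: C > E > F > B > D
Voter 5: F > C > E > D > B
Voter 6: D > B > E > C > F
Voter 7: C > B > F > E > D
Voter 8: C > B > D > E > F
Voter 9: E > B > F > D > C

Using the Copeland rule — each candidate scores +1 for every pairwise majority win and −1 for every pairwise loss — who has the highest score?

Pairwise results:
  B vs C: C wins 5–4.
  B vs D: B wins 6–3.
  B vs E: B wins 5–4.
  B vs F: B wins 6–3.
  C vs D: C wins 5–4.
  C vs E: C wins 6–3.
  C vs F: C wins 6–3.
  D vs E: E wins 6–3.
  D vs F: D wins 5–4.
  E vs F: E wins 7–2.
Copeland scores (wins − losses):
  B: 3 − 1 = 2
  C: 4 − 0 = 4
  D: 1 − 3 = -2
  E: 2 − 2 = 0
  F: 0 − 4 = -4
C has the best Copeland score.

C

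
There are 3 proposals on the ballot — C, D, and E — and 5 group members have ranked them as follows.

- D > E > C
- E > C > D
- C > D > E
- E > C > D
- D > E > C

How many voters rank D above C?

Ballots ranking D above C: 2.
Ballots ranking C above D: 3.
So 2 of 5 voters prefer D to C.

2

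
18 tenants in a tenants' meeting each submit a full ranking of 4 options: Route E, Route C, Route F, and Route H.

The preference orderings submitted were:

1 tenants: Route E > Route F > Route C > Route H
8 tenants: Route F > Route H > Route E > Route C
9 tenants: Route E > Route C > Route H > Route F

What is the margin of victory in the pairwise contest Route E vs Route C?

18

Ballots ranking Route E above Route C: 1+8+9 = 18.
Ballots ranking Route C above Route E: 0.
Route E wins 18–0, a margin of 18.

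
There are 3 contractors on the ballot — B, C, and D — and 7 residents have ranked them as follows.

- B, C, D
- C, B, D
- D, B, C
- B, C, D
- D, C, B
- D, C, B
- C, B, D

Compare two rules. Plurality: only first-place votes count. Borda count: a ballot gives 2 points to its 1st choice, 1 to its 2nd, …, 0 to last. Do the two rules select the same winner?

Plurality first-place counts: B 2, C 2, D 3 → D.
Borda totals: B 7, C 8, D 6 → C.
The two rules disagree: plurality picks D, Borda picks C.

No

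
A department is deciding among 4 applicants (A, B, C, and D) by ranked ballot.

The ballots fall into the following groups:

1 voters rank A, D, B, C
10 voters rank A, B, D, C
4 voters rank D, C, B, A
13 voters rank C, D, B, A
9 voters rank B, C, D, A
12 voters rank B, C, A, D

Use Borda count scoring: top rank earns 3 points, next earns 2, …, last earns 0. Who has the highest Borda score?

B

Borda scores:
  A: 3 + 10·3 + 4·0 + 13·0 + 9·0 + 12·1 = 45
  B: 1 + 10·2 + 4·1 + 13·1 + 9·3 + 12·3 = 101
  C: 0 + 10·0 + 4·2 + 13·3 + 9·2 + 12·2 = 89
  D: 2 + 10·1 + 4·3 + 13·2 + 9·1 + 12·0 = 59
B has the highest total.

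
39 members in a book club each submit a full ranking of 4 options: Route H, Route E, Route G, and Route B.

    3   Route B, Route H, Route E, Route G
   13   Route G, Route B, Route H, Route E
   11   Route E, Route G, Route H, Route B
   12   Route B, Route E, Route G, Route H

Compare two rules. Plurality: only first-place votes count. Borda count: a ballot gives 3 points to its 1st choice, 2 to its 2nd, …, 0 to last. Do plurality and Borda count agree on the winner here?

Plurality first-place counts: Route H 0, Route E 11, Route G 13, Route B 15 → Route B.
Borda totals: Route H 30, Route E 60, Route G 73, Route B 71 → Route G.
The two rules disagree: plurality picks Route B, Borda picks Route G.

No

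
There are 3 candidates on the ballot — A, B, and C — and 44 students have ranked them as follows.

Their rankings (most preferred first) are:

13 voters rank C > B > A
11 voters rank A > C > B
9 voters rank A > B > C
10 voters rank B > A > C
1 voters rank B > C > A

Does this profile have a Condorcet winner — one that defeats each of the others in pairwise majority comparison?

No

Head-to-head results (44 voters total):
A vs B: B wins 24–20.
A vs C: A wins 30–14.
B vs C: C wins 24–20.
No candidate beats all others: A beats C beats B beats A, a majority cycle.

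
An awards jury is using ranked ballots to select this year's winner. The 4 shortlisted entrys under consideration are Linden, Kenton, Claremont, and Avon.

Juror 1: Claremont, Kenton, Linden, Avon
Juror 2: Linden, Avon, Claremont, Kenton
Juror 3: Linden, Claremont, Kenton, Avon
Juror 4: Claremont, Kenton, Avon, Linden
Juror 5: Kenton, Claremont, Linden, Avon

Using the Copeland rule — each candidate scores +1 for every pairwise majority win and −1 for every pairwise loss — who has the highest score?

Pairwise results:
  Linden vs Kenton: Kenton wins 3–2.
  Linden vs Claremont: Claremont wins 3–2.
  Linden vs Avon: Linden wins 4–1.
  Kenton vs Claremont: Claremont wins 4–1.
  Kenton vs Avon: Kenton wins 4–1.
  Claremont vs Avon: Claremont wins 4–1.
Copeland scores (wins − losses):
  Linden: 1 − 2 = -1
  Kenton: 2 − 1 = 1
  Claremont: 3 − 0 = 3
  Avon: 0 − 3 = -3
Claremont has the best Copeland score.

Claremont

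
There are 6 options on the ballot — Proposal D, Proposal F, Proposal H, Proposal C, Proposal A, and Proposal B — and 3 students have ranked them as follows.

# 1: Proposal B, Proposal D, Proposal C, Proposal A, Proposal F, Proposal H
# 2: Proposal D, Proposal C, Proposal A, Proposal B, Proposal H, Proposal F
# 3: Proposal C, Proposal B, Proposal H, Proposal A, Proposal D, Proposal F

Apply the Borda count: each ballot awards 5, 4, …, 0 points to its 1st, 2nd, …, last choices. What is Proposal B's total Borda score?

Borda scores:
  Proposal D: 4 + 5 + 1 = 10
  Proposal F: 1 + 0 + 0 = 1
  Proposal H: 0 + 1 + 3 = 4
  Proposal C: 3 + 4 + 5 = 12
  Proposal A: 2 + 3 + 2 = 7
  Proposal B: 5 + 2 + 4 = 11

11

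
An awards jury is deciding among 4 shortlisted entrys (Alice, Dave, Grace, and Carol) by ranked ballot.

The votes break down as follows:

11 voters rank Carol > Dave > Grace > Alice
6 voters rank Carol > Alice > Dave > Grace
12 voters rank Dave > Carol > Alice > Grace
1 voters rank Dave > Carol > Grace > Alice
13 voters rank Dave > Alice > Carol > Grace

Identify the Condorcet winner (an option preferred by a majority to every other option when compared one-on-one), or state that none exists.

Dave

Head-to-head results (43 voters total):
Alice vs Dave: Dave wins 37–6.
Alice vs Grace: Alice wins 31–12.
Alice vs Carol: Carol wins 30–13.
Dave vs Grace: Dave wins 43–0.
Dave vs Carol: Dave wins 26–17.
Grace vs Carol: Carol wins 43–0.
Dave beats each rival — Alice (37–6), Grace (43–0), Carol (26–17) — so Dave is the Condorcet winner.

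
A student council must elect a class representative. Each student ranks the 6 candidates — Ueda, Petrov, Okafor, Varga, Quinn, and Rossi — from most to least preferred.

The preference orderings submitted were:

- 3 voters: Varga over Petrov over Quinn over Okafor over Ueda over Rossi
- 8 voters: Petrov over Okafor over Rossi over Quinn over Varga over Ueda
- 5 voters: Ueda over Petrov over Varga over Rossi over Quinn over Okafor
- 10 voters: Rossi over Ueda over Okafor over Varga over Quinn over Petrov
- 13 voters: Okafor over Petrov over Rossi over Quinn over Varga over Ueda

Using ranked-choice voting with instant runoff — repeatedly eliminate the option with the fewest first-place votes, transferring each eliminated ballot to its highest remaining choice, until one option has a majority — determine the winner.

Round 1: Okafor 13, Rossi 10, Petrov 8, Ueda 5, Varga 3, Quinn 0. Quinn has the fewest and is eliminated.
Round 2: Okafor 13, Rossi 10, Petrov 8, Ueda 5, Varga 3. Varga has the fewest and is eliminated.
Round 3: Okafor 13, Petrov 11, Rossi 10, Ueda 5. Ueda has the fewest and is eliminated.
Round 4: Petrov 16, Okafor 13, Rossi 10. Rossi has the fewest and is eliminated.
Round 5: Okafor 23, Petrov 16. Okafor has a majority.

Okafor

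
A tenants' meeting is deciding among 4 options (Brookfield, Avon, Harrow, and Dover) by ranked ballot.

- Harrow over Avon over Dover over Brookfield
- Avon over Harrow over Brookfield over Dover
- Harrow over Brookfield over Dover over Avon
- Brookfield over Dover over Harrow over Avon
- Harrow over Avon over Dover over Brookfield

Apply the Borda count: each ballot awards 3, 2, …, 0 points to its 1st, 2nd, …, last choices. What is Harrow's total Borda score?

12

Borda scores:
  Brookfield: 0 + 1 + 2 + 3 + 0 = 6
  Avon: 2 + 3 + 0 + 0 + 2 = 7
  Harrow: 3 + 2 + 3 + 1 + 3 = 12
  Dover: 1 + 0 + 1 + 2 + 1 = 5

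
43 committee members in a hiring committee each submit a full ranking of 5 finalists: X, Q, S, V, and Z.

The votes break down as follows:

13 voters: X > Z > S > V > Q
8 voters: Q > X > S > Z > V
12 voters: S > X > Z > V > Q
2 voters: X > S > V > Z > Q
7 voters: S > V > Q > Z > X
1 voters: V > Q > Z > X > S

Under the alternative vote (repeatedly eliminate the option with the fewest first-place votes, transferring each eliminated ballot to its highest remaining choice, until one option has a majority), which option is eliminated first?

Round 1: S 19, X 15, Q 8, V 1, Z 0. Z has the fewest and is eliminated.
Round 2: S 19, X 15, Q 8, V 1. V has the fewest and is eliminated.
Round 3: S 19, X 15, Q 9. Q has the fewest and is eliminated.
Round 4: X 24, S 19. X has a majority.

Z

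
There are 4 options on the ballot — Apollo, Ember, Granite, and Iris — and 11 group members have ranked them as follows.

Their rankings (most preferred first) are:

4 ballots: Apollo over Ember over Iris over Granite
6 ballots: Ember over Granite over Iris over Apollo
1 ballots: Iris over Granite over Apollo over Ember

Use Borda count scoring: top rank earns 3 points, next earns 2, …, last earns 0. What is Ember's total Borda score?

Borda scores:
  Apollo: 4·3 + 6·0 + 1 = 13
  Ember: 4·2 + 6·3 + 0 = 26
  Granite: 4·0 + 6·2 + 2 = 14
  Iris: 4·1 + 6·1 + 3 = 13

26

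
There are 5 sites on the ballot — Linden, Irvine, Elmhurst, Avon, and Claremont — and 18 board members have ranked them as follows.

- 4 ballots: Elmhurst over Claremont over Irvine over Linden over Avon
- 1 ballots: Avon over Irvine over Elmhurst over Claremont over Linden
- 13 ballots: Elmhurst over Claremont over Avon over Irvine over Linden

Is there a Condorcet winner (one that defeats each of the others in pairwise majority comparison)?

Yes

Head-to-head results (18 voters total):
Linden vs Irvine: Irvine wins 18–0.
Linden vs Elmhurst: Elmhurst wins 18–0.
Linden vs Avon: Avon wins 14–4.
Linden vs Claremont: Claremont wins 18–0.
Irvine vs Elmhurst: Elmhurst wins 17–1.
Irvine vs Avon: Avon wins 14–4.
Irvine vs Claremont: Claremont wins 17–1.
Elmhurst vs Avon: Elmhurst wins 17–1.
Elmhurst vs Claremont: Elmhurst wins 18–0.
Avon vs Claremont: Claremont wins 17–1.
Elmhurst beats each rival — Linden (18–0), Irvine (17–1), Avon (17–1), Claremont (18–0) — so Elmhurst is the Condorcet winner.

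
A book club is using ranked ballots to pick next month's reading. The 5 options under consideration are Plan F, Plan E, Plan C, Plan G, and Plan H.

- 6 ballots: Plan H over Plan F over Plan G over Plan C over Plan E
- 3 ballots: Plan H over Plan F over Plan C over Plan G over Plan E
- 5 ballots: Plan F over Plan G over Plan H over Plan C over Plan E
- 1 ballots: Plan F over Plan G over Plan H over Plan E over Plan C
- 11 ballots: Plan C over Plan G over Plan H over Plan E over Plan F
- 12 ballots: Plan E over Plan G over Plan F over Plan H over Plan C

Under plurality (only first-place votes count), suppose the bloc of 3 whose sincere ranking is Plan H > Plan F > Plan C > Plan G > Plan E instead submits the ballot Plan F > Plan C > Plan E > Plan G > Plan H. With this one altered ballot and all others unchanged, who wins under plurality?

First-place totals with the altered ballot: Plan F 9, Plan E 12, Plan C 11, Plan G 0, Plan H 6.
The winner is unchanged: still Plan E.

Plan E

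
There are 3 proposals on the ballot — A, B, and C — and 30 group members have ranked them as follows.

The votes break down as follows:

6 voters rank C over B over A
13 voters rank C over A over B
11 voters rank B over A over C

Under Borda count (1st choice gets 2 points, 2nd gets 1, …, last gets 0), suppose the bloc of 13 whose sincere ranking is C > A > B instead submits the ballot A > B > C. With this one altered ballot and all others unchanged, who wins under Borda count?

Borda totals with the altered ballot: A 37, B 41, C 12.
The switch changes the winner from C to B.

B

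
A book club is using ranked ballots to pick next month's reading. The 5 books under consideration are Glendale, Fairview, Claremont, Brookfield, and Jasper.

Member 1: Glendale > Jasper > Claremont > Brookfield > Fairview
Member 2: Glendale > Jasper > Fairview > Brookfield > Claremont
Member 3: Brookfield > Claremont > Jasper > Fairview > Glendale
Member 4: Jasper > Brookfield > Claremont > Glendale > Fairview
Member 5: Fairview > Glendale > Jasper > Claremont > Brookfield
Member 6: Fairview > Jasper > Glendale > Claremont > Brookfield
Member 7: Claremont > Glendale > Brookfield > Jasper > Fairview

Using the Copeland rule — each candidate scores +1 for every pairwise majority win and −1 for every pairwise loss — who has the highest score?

Glendale

Pairwise results:
  Glendale vs Fairview: Glendale wins 4–3.
  Glendale vs Claremont: Glendale wins 4–3.
  Glendale vs Brookfield: Glendale wins 5–2.
  Glendale vs Jasper: Glendale wins 4–3.
  Fairview vs Claremont: Claremont wins 4–3.
  Fairview vs Brookfield: Brookfield wins 4–3.
  Fairview vs Jasper: Jasper wins 5–2.
  Claremont vs Brookfield: Claremont wins 4–3.
  Claremont vs Jasper: Jasper wins 5–2.
  Brookfield vs Jasper: Jasper wins 5–2.
Copeland scores (wins − losses):
  Glendale: 4 − 0 = 4
  Fairview: 0 − 4 = -4
  Claremont: 2 − 2 = 0
  Brookfield: 1 − 3 = -2
  Jasper: 3 − 1 = 2
Glendale has the best Copeland score.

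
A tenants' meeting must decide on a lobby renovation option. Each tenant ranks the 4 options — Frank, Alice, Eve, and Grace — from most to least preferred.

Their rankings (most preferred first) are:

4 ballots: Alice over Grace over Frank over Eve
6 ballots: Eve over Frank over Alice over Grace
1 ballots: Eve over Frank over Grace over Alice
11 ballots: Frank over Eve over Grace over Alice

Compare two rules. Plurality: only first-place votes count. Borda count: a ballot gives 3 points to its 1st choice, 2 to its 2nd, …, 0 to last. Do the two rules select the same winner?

Yes

Plurality first-place counts: Frank 11, Alice 4, Eve 7, Grace 0 → Frank.
Borda totals: Frank 51, Alice 18, Eve 43, Grace 20 → Frank.
The two rules agree on Frank.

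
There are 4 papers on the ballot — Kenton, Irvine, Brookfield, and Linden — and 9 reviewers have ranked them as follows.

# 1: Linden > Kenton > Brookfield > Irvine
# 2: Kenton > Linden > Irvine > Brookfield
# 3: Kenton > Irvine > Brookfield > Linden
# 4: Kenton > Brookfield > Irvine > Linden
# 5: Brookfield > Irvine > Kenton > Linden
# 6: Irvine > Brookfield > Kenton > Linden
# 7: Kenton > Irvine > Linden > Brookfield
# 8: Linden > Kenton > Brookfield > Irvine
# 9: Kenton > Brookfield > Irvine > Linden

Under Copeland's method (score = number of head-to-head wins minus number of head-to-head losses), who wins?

Kenton

Pairwise results:
  Kenton vs Irvine: Kenton wins 7–2.
  Kenton vs Brookfield: Kenton wins 7–2.
  Kenton vs Linden: Kenton wins 7–2.
  Irvine vs Brookfield: Brookfield wins 5–4.
  Irvine vs Linden: Irvine wins 6–3.
  Brookfield vs Linden: Brookfield wins 5–4.
Copeland scores (wins − losses):
  Kenton: 3 − 0 = 3
  Irvine: 1 − 2 = -1
  Brookfield: 2 − 1 = 1
  Linden: 0 − 3 = -3
Kenton has the best Copeland score.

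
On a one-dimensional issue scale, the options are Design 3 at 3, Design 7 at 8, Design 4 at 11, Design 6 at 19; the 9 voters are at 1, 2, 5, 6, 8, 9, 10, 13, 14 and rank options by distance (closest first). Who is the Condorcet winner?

With single-peaked preferences on a line, the Condorcet winner is the candidate closest to the median voter.
The median voter (position 8) is closest to Design 7 at 8.
Check: Design 7 vs Design 3 — voters closer to Design 7: 6 of 9.

Design 7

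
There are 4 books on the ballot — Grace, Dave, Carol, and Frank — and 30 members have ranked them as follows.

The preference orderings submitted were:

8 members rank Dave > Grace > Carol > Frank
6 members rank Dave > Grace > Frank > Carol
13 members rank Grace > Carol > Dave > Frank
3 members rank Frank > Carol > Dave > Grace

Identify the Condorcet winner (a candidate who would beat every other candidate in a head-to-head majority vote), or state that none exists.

There is no Condorcet winner

Head-to-head results (30 voters total):
Grace vs Dave: Dave wins 17–13.
Grace vs Carol: Grace wins 27–3.
Grace vs Frank: Grace wins 27–3.
Dave vs Carol: Carol wins 16–14.
Dave vs Frank: Dave wins 27–3.
Carol vs Frank: Carol wins 21–9.
No candidate beats all others: Grace beats Carol beats Dave beats Grace, a majority cycle.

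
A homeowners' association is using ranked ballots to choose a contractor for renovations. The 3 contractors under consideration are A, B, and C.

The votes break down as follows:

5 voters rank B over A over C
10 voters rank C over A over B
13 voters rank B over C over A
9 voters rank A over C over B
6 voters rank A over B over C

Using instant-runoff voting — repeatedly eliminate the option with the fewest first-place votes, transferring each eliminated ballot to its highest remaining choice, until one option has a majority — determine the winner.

A

Round 1: B 18, A 15, C 10. C has the fewest and is eliminated.
Round 2: A 25, B 18. A has a majority.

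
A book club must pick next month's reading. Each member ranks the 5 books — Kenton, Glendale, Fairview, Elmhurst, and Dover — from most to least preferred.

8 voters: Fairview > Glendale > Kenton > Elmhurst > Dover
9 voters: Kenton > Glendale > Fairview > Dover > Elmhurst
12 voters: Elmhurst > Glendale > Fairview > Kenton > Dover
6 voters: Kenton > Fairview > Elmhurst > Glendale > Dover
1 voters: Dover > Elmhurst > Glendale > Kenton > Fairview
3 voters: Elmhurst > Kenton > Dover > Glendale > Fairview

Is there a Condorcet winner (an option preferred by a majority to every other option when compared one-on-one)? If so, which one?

There is no Condorcet winner

Head-to-head results (39 voters total):
Kenton vs Glendale: Glendale wins 21–18.
Kenton vs Fairview: Fairview wins 20–19.
Kenton vs Elmhurst: Kenton wins 23–16.
Kenton vs Dover: Kenton wins 38–1.
Glendale vs Fairview: Glendale wins 25–14.
Glendale vs Elmhurst: Elmhurst wins 22–17.
Glendale vs Dover: Glendale wins 35–4.
Fairview vs Elmhurst: Fairview wins 23–16.
Fairview vs Dover: Fairview wins 35–4.
Elmhurst vs Dover: Elmhurst wins 29–10.
No candidate beats all others: Kenton beats Elmhurst beats Glendale beats Kenton, a majority cycle.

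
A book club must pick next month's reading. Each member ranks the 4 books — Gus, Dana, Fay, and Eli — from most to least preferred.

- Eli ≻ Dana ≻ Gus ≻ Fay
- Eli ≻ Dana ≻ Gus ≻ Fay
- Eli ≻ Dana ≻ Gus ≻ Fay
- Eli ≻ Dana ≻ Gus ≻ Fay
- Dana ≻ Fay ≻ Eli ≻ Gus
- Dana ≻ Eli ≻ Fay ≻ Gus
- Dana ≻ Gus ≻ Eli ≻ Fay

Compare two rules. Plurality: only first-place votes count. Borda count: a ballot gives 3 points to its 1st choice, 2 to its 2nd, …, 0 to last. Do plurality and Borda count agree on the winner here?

Plurality first-place counts: Gus 0, Dana 3, Fay 0, Eli 4 → Eli.
Borda totals: Gus 6, Dana 17, Fay 3, Eli 16 → Dana.
The two rules disagree: plurality picks Eli, Borda picks Dana.

No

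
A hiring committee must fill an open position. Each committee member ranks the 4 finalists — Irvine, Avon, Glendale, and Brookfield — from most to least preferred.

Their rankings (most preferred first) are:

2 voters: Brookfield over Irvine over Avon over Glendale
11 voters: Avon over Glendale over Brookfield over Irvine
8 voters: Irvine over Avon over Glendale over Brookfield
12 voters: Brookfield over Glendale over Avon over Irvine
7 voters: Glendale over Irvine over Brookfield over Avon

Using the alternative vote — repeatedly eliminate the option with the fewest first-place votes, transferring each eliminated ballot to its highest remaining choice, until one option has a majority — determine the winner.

Brookfield

Round 1: Brookfield 14, Avon 11, Irvine 8, Glendale 7. Glendale has the fewest and is eliminated.
Round 2: Irvine 15, Brookfield 14, Avon 11. Avon has the fewest and is eliminated.
Round 3: Brookfield 25, Irvine 15. Brookfield has a majority.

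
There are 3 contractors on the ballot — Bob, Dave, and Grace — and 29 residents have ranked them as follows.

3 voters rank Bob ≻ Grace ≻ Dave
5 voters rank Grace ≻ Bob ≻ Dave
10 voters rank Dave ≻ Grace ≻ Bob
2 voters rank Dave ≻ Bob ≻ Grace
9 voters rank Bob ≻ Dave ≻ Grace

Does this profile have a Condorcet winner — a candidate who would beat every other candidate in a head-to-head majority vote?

No

Head-to-head results (29 voters total):
Bob vs Dave: Bob wins 17–12.
Bob vs Grace: Grace wins 15–14.
Dave vs Grace: Dave wins 21–8.
No candidate beats all others: Bob beats Dave beats Grace beats Bob, a majority cycle.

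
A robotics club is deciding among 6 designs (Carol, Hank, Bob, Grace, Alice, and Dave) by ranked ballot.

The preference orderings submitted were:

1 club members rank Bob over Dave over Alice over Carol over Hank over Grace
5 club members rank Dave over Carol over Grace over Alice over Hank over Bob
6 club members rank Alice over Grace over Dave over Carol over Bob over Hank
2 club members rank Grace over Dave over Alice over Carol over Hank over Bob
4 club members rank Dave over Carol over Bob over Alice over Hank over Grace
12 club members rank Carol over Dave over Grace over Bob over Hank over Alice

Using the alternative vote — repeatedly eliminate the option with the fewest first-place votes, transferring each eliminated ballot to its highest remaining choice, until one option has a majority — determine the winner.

Round 1: Carol 12, Dave 9, Alice 6, Grace 2, Bob 1, Hank 0. Hank has the fewest and is eliminated.
Round 2: Carol 12, Dave 9, Alice 6, Grace 2, Bob 1. Bob has the fewest and is eliminated.
Round 3: Carol 12, Dave 10, Alice 6, Grace 2. Grace has the fewest and is eliminated.
Round 4: Carol 12, Dave 12, Alice 6. Alice has the fewest and is eliminated.
Round 5: Dave 18, Carol 12. Dave has a majority.

Dave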